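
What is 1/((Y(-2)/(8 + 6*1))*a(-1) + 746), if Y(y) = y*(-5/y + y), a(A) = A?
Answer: 14/10445 ≈ 0.0013404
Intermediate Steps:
Y(y) = y*(y - 5/y)
1/((Y(-2)/(8 + 6*1))*a(-1) + 746) = 1/(((-5 + (-2)²)/(8 + 6*1))*(-1) + 746) = 1/(((-5 + 4)/(8 + 6))*(-1) + 746) = 1/((-1/14)*(-1) + 746) = 1/(((1/14)*(-1))*(-1) + 746) = 1/(-1/14*(-1) + 746) = 1/(1/14 + 746) = 1/(10445/14) = 14/10445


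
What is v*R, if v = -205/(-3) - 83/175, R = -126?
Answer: -213756/25 ≈ -8550.2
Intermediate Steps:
v = 35626/525 (v = -205*(-⅓) - 83*1/175 = 205/3 - 83/175 = 35626/525 ≈ 67.859)
v*R = (35626/525)*(-126) = -213756/25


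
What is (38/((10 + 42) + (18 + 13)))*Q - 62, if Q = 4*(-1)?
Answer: -5298/83 ≈ -63.831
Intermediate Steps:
Q = -4
(38/((10 + 42) + (18 + 13)))*Q - 62 = (38/((10 + 42) + (18 + 13)))*(-4) - 62 = (38/(52 + 31))*(-4) - 62 = (38/83)*(-4) - 62 = -152/83 - 62 = -5298/83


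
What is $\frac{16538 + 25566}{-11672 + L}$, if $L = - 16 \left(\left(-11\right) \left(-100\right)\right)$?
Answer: $- \frac{5263}{3659} \approx -1.4384$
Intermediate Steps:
$L = -17600$ ($L = \left(-16\right) 1100 = -17600$)
$\frac{16538 + 25566}{-11672 + L} = \frac{16538 + 25566}{-11672 - 17600} = \frac{42104}{-29272} = 42104 \left(- \frac{1}{29272}\right) = - \frac{5263}{3659}$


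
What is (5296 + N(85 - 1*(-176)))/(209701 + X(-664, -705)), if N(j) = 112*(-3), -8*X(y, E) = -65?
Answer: 39680/1677673 ≈ 0.023652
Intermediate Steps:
X(y, E) = 65/8 (X(y, E) = -⅛*(-65) = 65/8)
N(j) = -336
(5296 + N(85 - 1*(-176)))/(209701 + X(-664, -705)) = (5296 - 336)/(209701 + 65/8) = 4960/(1677673/8) = 4960*(8/1677673) = 39680/1677673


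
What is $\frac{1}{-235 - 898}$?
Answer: $- \frac{1}{1133} \approx -0.00088261$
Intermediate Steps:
$\frac{1}{-235 - 898} = \frac{1}{-1133} = - \frac{1}{1133}$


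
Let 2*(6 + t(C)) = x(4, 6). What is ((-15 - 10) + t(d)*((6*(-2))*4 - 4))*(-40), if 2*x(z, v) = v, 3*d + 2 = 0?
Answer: -8360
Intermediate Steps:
d = -⅔ (d = -⅔ + (⅓)*0 = -⅔ + 0 = -⅔ ≈ -0.66667)
x(z, v) = v/2
t(C) = -9/2 (t(C) = -6 + ((½)*6)/2 = -6 + (½)*3 = -6 + 3/2 = -9/2)
((-15 - 10) + t(d)*((6*(-2))*4 - 4))*(-40) = ((-15 - 10) - 9*((6*(-2))*4 - 4)/2)*(-40) = (-25 - 9*(-12*4 - 4)/2)*(-40) = (-25 - 9*(-48 - 4)/2)*(-40) = (-25 - 9/2*(-52))*(-40) = (-25 + 234)*(-40) = 209*(-40) = -8360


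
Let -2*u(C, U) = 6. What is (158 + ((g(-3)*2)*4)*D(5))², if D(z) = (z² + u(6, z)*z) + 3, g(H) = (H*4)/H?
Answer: 329476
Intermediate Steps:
u(C, U) = -3 (u(C, U) = -½*6 = -3)
g(H) = 4 (g(H) = (4*H)/H = 4)
D(z) = 3 + z² - 3*z (D(z) = (z² - 3*z) + 3 = 3 + z² - 3*z)
(158 + ((g(-3)*2)*4)*D(5))² = (158 + ((4*2)*4)*(3 + 5² - 3*5))² = (158 + (8*4)*(3 + 25 - 15))² = (158 + 32*13)² = (158 + 416)² = 574² = 329476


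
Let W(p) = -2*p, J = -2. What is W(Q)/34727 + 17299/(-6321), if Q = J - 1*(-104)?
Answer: -86004551/31358481 ≈ -2.7426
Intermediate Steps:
Q = 102 (Q = -2 - 1*(-104) = -2 + 104 = 102)
W(Q)/34727 + 17299/(-6321) = -2*102/34727 + 17299/(-6321) = -204*1/34727 + 17299*(-1/6321) = -204/34727 - 17299/6321 = -86004551/31358481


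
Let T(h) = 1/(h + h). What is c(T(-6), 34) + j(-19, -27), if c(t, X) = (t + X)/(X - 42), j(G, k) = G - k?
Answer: 361/96 ≈ 3.7604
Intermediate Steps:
T(h) = 1/(2*h)
c(t, X) = (X + t)/(-42 + X)
c(T(-6), 34) + j(-19, -27) = (34 + (½)/(-6))/(-42 + 34) + (-19 - 1*(-27)) = (34 + (½)*(-⅙))/(-8) + (-19 + 27) = -(34 - 1/12)/8 + 8 = -⅛*407/12 + 8 = -407/96 + 8 = 361/96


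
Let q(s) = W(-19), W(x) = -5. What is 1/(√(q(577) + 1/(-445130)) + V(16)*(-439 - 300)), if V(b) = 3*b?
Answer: -15789651360/560090515267571 - I*√990704029630/560090515267571 ≈ -2.8191e-5 - 1.7771e-9*I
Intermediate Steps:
q(s) = -5
1/(√(q(577) + 1/(-445130)) + V(16)*(-439 - 300)) = 1/(√(-5 + 1/(-445130)) + (3*16)*(-439 - 300)) = 1/(√(-5 - 1/445130) + 48*(-739)) = 1/(√(-2225651/445130) - 35472) = 1/(I*√990704029630/445130 - 35472) = 1/(-35472 + I*√990704029630/445130)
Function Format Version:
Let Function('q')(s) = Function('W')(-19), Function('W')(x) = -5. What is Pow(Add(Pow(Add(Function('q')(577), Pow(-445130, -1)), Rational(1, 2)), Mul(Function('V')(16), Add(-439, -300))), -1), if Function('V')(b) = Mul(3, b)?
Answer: Add(Rational(-15789651360, 560090515267571), Mul(Rational(-1, 560090515267571), I, Pow(990704029630, Rational(1, 2)))) ≈ Add(-2.8191e-5, Mul(-1.7771e-9, I))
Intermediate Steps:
Function('q')(s) = -5
Pow(Add(Pow(Add(Function('q')(577), Pow(-445130, -1)), Rational(1, 2)), Mul(Function('V')(16), Add(-439, -300))), -1) = Pow(Add(Pow(Add(-5, Pow(-445130, -1)), Rational(1, 2)), Mul(Mul(3, 16), Add(-439, -300))), -1) = Pow(Add(Pow(Add(-5, Rational(-1, 445130)), Rational(1, 2)), Mul(48, -739)), -1) = Pow(Add(Pow(Rational(-2225651, 445130), Rational(1, 2)), -35472), -1) = Pow(Add(Mul(Rational(1, 445130), I, Pow(990704029630, Rational(1, 2))), -35472), -1) = Pow(Add(-35472, Mul(Rational(1, 445130), I, Pow(990704029630, Rational(1, 2)))), -1)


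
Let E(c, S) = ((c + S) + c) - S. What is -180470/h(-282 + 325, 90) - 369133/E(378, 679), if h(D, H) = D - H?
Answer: 119086069/35532 ≈ 3351.5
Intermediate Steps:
E(c, S) = 2*c (E(c, S) = ((S + c) + c) - S = (S + 2*c) - S = 2*c)
-180470/h(-282 + 325, 90) - 369133/E(378, 679) = -180470/((-282 + 325) - 1*90) - 369133/(2*378) = -180470/(43 - 90) - 369133/756 = -180470/(-47) - 369133*1/756 = -180470*(-1/47) - 369133/756 = 180470/47 - 369133/756 = 119086069/35532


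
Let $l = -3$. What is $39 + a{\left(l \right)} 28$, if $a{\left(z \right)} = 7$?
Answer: $235$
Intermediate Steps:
$39 + a{\left(l \right)} 28 = 39 + 7 \cdot 28 = 39 + 196 = 235$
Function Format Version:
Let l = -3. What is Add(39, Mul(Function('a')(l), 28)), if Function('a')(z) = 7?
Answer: 235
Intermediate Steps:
Add(39, Mul(Function('a')(l), 28)) = Add(39, Mul(7, 28)) = Add(39, 196) = 235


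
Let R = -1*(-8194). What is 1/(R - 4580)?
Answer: 1/3614 ≈ 0.00027670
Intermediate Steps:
R = 8194
1/(R - 4580) = 1/(8194 - 4580) = 1/3614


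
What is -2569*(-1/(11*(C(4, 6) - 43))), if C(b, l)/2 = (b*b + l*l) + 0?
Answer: 2569/671 ≈ 3.8286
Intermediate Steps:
C(b, l) = 2*b² + 2*l² (C(b, l) = 2*((b*b + l*l) + 0) = 2*((b² + l²) + 0) = 2*(b² + l²) = 2*b² + 2*l²)
-2569*(-1/(11*(C(4, 6) - 43))) = -2569*(-1/(11*((2*4² + 2*6²) - 43))) = -2569*(-1/(11*((2*16 + 2*36) - 43))) = -2569*(-1/(11*((32 + 72) - 43))) = -2569*(-1/(11*(104 - 43))) = -2569/((-11*61)) = -2569/(-671) = -2569*(-1/671) = 2569/671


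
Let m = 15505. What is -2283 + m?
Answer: 13222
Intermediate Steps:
-2283 + m = -2283 + 15505 = 13222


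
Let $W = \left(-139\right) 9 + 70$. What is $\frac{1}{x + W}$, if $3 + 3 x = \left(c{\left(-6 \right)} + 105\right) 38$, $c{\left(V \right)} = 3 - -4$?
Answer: $\frac{3}{710} \approx 0.0042254$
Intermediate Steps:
$c{\left(V \right)} = 7$ ($c{\left(V \right)} = 3 + 4 = 7$)
$x = \frac{4253}{3}$ ($x = -1 + \frac{\left(7 + 105\right) 38}{3} = -1 + \frac{112 \cdot 38}{3} = -1 + \frac{1}{3} \cdot 4256 = -1 + \frac{4256}{3} = \frac{4253}{3} \approx 1417.7$)
$W = -1181$ ($W = -1251 + 70 = -1181$)
$\frac{1}{x + W} = \frac{1}{\frac{4253}{3} - 1181} = \frac{1}{\frac{710}{3}} = \frac{3}{710}$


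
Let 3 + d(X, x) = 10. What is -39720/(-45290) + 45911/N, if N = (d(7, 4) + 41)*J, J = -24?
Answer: -203355175/5217408 ≈ -38.976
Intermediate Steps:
d(X, x) = 7 (d(X, x) = -3 + 10 = 7)
N = -1152 (N = (7 + 41)*(-24) = 48*(-24) = -1152)
-39720/(-45290) + 45911/N = -39720/(-45290) + 45911/(-1152) = -39720*(-1/45290) + 45911*(-1/1152) = 3972/4529 - 45911/1152 = -203355175/5217408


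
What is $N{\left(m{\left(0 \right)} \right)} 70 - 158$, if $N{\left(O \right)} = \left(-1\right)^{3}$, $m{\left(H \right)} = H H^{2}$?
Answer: $-228$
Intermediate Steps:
$m{\left(H \right)} = H^{3}$
$N{\left(O \right)} = -1$
$N{\left(m{\left(0 \right)} \right)} 70 - 158 = \left(-1\right) 70 - 158 = -70 - 158 = -228$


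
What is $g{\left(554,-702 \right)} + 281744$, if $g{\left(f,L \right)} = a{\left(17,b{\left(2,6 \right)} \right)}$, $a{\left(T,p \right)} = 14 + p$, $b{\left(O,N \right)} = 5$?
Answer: $281763$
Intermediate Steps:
$g{\left(f,L \right)} = 19$ ($g{\left(f,L \right)} = 14 + 5 = 19$)
$g{\left(554,-702 \right)} + 281744 = 19 + 281744 = 281763$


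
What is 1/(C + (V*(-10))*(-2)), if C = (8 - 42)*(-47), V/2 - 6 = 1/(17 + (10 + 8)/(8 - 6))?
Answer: 13/23914 ≈ 0.00054361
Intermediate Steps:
V = 157/13 (V = 12 + 2/(17 + (10 + 8)/(8 - 6)) = 12 + 2/(17 + 18/2) = 12 + 2/(17 + 18*(1/2)) = 12 + 2/(17 + 9) = 12 + 2/26 = 12 + 2*(1/26) = 12 + 1/13 = 157/13 ≈ 12.077)
C = 1598 (C = -34*(-47) = 1598)
1/(C + (V*(-10))*(-2)) = 1/(1598 + ((157/13)*(-10))*(-2)) = 1/(1598 - 1570/13*(-2)) = 1/(1598 + 3140/13) = 1/(23914/13) = 13/23914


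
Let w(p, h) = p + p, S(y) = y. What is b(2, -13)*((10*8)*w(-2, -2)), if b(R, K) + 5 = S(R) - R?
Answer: 1600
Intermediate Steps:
w(p, h) = 2*p
b(R, K) = -5 (b(R, K) = -5 + (R - R) = -5 + 0 = -5)
b(2, -13)*((10*8)*w(-2, -2)) = -5*10*8*2*(-2) = -400*(-4) = -5*(-320) = 1600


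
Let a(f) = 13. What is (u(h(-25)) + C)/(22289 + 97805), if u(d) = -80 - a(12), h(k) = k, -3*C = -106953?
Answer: 17779/60047 ≈ 0.29608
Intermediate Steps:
C = 35651 (C = -⅓*(-106953) = 35651)
u(d) = -93 (u(d) = -80 - 1*13 = -80 - 13 = -93)
(u(h(-25)) + C)/(22289 + 97805) = (-93 + 35651)/(22289 + 97805) = 35558/120094 = 35558*(1/120094) = 17779/60047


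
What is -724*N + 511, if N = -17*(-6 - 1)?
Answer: -85645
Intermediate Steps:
N = 119 (N = -17*(-7) = 119)
-724*N + 511 = -724*119 + 511 = -86156 + 511 = -85645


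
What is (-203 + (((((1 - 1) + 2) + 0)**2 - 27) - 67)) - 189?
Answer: -482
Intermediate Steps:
(-203 + (((((1 - 1) + 2) + 0)**2 - 27) - 67)) - 189 = (-203 + ((((0 + 2) + 0)**2 - 27) - 67)) - 189 = (-203 + (((2 + 0)**2 - 27) - 67)) - 189 = (-203 + ((2**2 - 27) - 67)) - 189 = (-203 + ((4 - 27) - 67)) - 189 = (-203 + (-23 - 67)) - 189 = (-203 - 90) - 189 = -293 - 189 = -482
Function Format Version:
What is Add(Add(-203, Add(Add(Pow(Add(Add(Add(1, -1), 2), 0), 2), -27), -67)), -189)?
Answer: -482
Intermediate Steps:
Add(Add(-203, Add(Add(Pow(Add(Add(Add(1, -1), 2), 0), 2), -27), -67)), -189) = Add(Add(-203, Add(Add(Pow(Add(Add(0, 2), 0), 2), -27), -67)), -189) = Add(Add(-203, Add(Add(Pow(Add(2, 0), 2), -27), -67)), -189) = Add(Add(-203, Add(Add(Pow(2, 2), -27), -67)), -189) = Add(Add(-203, Add(Add(4, -27), -67)), -189) = Add(Add(-203, Add(-23, -67)), -189) = Add(Add(-203, -90), -189) = Add(-293, -189) = -482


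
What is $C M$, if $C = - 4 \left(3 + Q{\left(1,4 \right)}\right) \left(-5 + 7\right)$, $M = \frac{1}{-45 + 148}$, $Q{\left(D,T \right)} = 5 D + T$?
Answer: $- \frac{96}{103} \approx -0.93204$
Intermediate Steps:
$Q{\left(D,T \right)} = T + 5 D$
$M = \frac{1}{103} \approx 0.0097087$
$C = -96$ ($C = - 4 \left(3 + \left(4 + 5 \cdot 1\right)\right) \left(-5 + 7\right) = - 4 \left(3 + \left(4 + 5\right)\right) 2 = - 4 \left(3 + 9\right) 2 = - 4 \cdot 12 \cdot 2 = \left(-4\right) 24 = -96$)
$C M = \left(-96\right) \frac{1}{103} = - \frac{96}{103}$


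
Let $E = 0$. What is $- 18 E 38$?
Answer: $0$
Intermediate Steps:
$- 18 E 38 = \left(-18\right) 0 \cdot 38 = 0 \cdot 38 = 0$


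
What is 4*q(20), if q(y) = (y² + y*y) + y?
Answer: 3280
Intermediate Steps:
q(y) = y + 2*y² (q(y) = (y² + y²) + y = 2*y² + y = y + 2*y²)
4*q(20) = 4*(20*(1 + 2*20)) = 4*(20*(1 + 40)) = 4*(20*41) = 4*820 = 3280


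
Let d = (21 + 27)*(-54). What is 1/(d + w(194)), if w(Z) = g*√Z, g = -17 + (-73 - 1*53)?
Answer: -1296/1375679 + 143*√194/2751358 ≈ -0.00021816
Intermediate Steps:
g = -143 (g = -17 + (-73 - 53) = -17 - 126 = -143)
d = -2592 (d = 48*(-54) = -2592)
w(Z) = -143*√Z
1/(d + w(194)) = 1/(-2592 - 143*√194)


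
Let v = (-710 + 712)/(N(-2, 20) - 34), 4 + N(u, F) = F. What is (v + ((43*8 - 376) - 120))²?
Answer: 1874161/81 ≈ 23138.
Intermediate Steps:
N(u, F) = -4 + F
v = -⅑ (v = (-710 + 712)/((-4 + 20) - 34) = 2/(16 - 34) = 2/(-18) = 2*(-1/18) = -⅑ ≈ -0.11111)
(v + ((43*8 - 376) - 120))² = (-⅑ + ((43*8 - 376) - 120))² = (-⅑ + ((344 - 376) - 120))² = (-⅑ + (-32 - 120))² = (-⅑ - 152)² = (-1369/9)² = 1874161/81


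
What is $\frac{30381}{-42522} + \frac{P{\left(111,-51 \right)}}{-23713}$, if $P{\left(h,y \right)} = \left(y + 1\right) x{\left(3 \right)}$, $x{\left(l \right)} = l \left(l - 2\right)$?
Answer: $- \frac{12527129}{17689898} \approx -0.70815$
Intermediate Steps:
$x{\left(l \right)} = l \left(-2 + l\right)$
$P{\left(h,y \right)} = 3 + 3 y$ ($P{\left(h,y \right)} = \left(y + 1\right) 3 \left(-2 + 3\right) = \left(1 + y\right) 3 \cdot 1 = \left(1 + y\right) 3 = 3 + 3 y$)
$\frac{30381}{-42522} + \frac{P{\left(111,-51 \right)}}{-23713} = \frac{30381}{-42522} + \frac{3 + 3 \left(-51\right)}{-23713} = 30381 \left(- \frac{1}{42522}\right) + \left(3 - 153\right) \left(- \frac{1}{23713}\right) = - \frac{533}{746} - - \frac{150}{23713} = - \frac{533}{746} + \frac{150}{23713} = - \frac{12527129}{17689898}$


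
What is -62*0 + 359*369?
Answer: 132471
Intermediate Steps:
-62*0 + 359*369 = 0 + 132471 = 132471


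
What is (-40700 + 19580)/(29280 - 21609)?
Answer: -7040/2557 ≈ -2.7532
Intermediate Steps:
(-40700 + 19580)/(29280 - 21609) = -21120/7671 = -21120*1/7671 = -7040/2557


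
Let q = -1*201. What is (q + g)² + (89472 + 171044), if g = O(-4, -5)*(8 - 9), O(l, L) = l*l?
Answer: 307605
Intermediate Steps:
O(l, L) = l²
q = -201
g = -16 (g = (-4)²*(8 - 9) = 16*(-1) = -16)
(q + g)² + (89472 + 171044) = (-201 - 16)² + (89472 + 171044) = (-217)² + 260516 = 47089 + 260516 = 307605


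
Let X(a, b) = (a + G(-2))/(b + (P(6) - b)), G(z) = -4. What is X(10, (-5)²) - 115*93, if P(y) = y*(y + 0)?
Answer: -64169/6 ≈ -10695.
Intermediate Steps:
P(y) = y² (P(y) = y*y = y²)
X(a, b) = -⅑ + a/36 (X(a, b) = (a - 4)/(b + (6² - b)) = (-4 + a)/(b + (36 - b)) = (-4 + a)/36 = (-4 + a)*(1/36) = -⅑ + a/36)
X(10, (-5)²) - 115*93 = (-⅑ + (1/36)*10) - 115*93 = (-⅑ + 5/18) - 10695 = ⅙ - 10695 = -64169/6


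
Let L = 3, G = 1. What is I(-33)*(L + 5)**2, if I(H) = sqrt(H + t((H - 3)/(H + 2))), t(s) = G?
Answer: 256*I*sqrt(2) ≈ 362.04*I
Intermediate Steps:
t(s) = 1
I(H) = sqrt(1 + H) (I(H) = sqrt(H + 1) = sqrt(1 + H))
I(-33)*(L + 5)**2 = sqrt(1 - 33)*(3 + 5)**2 = sqrt(-32)*8**2 = (4*I*sqrt(2))*64 = 256*I*sqrt(2)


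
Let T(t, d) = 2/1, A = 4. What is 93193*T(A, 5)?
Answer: 186386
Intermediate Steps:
T(t, d) = 2 (T(t, d) = 2*1 = 2)
93193*T(A, 5) = 93193*2 = 186386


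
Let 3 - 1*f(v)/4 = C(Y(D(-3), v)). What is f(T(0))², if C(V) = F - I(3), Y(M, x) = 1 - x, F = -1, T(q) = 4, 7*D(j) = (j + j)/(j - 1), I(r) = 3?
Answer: 784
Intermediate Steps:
D(j) = 2*j/(7*(-1 + j)) (D(j) = ((j + j)/(j - 1))/7 = ((2*j)/(-1 + j))/7 = (2*j/(-1 + j))/7 = 2*j/(7*(-1 + j)))
C(V) = -4 (C(V) = -1 - 1*3 = -1 - 3 = -4)
f(v) = 28 (f(v) = 12 - 4*(-4) = 12 + 16 = 28)
f(T(0))² = 28² = 784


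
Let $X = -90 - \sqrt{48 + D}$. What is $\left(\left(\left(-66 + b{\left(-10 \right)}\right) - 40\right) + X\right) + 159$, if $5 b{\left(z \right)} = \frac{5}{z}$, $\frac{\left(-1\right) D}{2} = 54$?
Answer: $- \frac{371}{10} - 2 i \sqrt{15} \approx -37.1 - 7.746 i$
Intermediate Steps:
$D = -108$ ($D = \left(-2\right) 54 = -108$)
$b{\left(z \right)} = \frac{1}{z}$ ($b{\left(z \right)} = \frac{5 \frac{1}{z}}{5} = \frac{1}{z}$)
$X = -90 - 2 i \sqrt{15}$ ($X = -90 - \sqrt{48 - 108} = -90 - \sqrt{-60} = -90 - 2 i \sqrt{15} \approx -90.0 - 7.746 i$)
$\left(\left(\left(-66 + b{\left(-10 \right)}\right) - 40\right) + X\right) + 159 = \left(\left(\left(-66 + \frac{1}{-10}\right) - 40\right) - \left(90 + 2 i \sqrt{15}\right)\right) + 159 = \left(\left(\left(-66 - \frac{1}{10}\right) - 40\right) - \left(90 + 2 i \sqrt{15}\right)\right) + 159 = \left(\left(- \frac{661}{10} - 40\right) - \left(90 + 2 i \sqrt{15}\right)\right) + 159 = \left(- \frac{1061}{10} - \left(90 + 2 i \sqrt{15}\right)\right) + 159 = \left(- \frac{1961}{10} - 2 i \sqrt{15}\right) + 159 = - \frac{371}{10} - 2 i \sqrt{15}$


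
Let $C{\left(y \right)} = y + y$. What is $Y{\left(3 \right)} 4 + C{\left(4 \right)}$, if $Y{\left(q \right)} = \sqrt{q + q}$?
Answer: $8 + 4 \sqrt{6} \approx 17.798$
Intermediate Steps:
$Y{\left(q \right)} = \sqrt{2} \sqrt{q}$ ($Y{\left(q \right)} = \sqrt{2 q} = \sqrt{2} \sqrt{q}$)
$C{\left(y \right)} = 2 y$
$Y{\left(3 \right)} 4 + C{\left(4 \right)} = \sqrt{2} \sqrt{3} \cdot 4 + 2 \cdot 4 = \sqrt{6} \cdot 4 + 8 = 4 \sqrt{6} + 8 = 8 + 4 \sqrt{6}$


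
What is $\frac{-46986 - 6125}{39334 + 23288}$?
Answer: $- \frac{53111}{62622} \approx -0.84812$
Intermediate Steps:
$\frac{-46986 - 6125}{39334 + 23288} = - \frac{53111}{62622}$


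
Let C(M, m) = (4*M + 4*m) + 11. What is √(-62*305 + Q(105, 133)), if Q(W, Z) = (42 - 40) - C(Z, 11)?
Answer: I*√19495 ≈ 139.62*I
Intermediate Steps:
C(M, m) = 11 + 4*M + 4*m
Q(W, Z) = -53 - 4*Z (Q(W, Z) = (42 - 40) - (11 + 4*Z + 4*11) = 2 - (11 + 4*Z + 44) = 2 - (55 + 4*Z) = 2 + (-55 - 4*Z) = -53 - 4*Z)
√(-62*305 + Q(105, 133)) = √(-62*305 + (-53 - 4*133)) = √(-18910 + (-53 - 532)) = √(-18910 - 585) = √(-19495) = I*√19495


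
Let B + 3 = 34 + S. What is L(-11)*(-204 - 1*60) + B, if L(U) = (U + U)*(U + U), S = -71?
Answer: -127816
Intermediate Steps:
L(U) = 4*U² (L(U) = (2*U)*(2*U) = 4*U²)
B = -40 (B = -3 + (34 - 71) = -3 - 37 = -40)
L(-11)*(-204 - 1*60) + B = (4*(-11)²)*(-204 - 1*60) - 40 = (4*121)*(-204 - 60) - 40 = 484*(-264) - 40 = -127776 - 40 = -127816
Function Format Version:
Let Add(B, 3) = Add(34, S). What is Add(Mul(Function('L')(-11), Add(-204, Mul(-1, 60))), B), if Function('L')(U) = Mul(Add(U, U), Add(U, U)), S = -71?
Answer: -127816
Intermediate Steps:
Function('L')(U) = Mul(4, Pow(U, 2)) (Function('L')(U) = Mul(Mul(2, U), Mul(2, U)) = Mul(4, Pow(U, 2)))
B = -40 (B = Add(-3, Add(34, -71)) = Add(-3, -37) = -40)
Add(Mul(Function('L')(-11), Add(-204, Mul(-1, 60))), B) = Add(Mul(Mul(4, Pow(-11, 2)), Add(-204, Mul(-1, 60))), -40) = Add(Mul(Mul(4, 121), Add(-204, -60)), -40) = Add(Mul(484, -264), -40) = Add(-127776, -40) = -127816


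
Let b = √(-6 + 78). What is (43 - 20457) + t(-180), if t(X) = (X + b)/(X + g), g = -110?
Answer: -591988/29 - 3*√2/145 ≈ -20413.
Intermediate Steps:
b = 6*√2 (b = √72 = 6*√2 ≈ 8.4853)
t(X) = (X + 6*√2)/(-110 + X) (t(X) = (X + 6*√2)/(X - 110) = (X + 6*√2)/(-110 + X))
(43 - 20457) + t(-180) = (43 - 20457) + (-180 + 6*√2)/(-110 - 180) = -20414 + (-180 + 6*√2)/(-290) = -20414 - (-180 + 6*√2)/290 = -20414 + (18/29 - 3*√2/145) = -591988/29 - 3*√2/145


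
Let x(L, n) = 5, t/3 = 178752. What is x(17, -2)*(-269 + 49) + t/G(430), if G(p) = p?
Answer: 31628/215 ≈ 147.11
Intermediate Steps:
t = 536256 (t = 3*178752 = 536256)
x(17, -2)*(-269 + 49) + t/G(430) = 5*(-269 + 49) + 536256/430 = 5*(-220) + 536256*(1/430) = -1100 + 268128/215 = 31628/215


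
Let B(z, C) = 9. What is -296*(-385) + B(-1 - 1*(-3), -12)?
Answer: 113969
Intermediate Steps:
-296*(-385) + B(-1 - 1*(-3), -12) = -296*(-385) + 9 = 113960 + 9 = 113969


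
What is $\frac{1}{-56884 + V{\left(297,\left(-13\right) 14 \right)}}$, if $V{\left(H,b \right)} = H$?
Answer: $- \frac{1}{56587} \approx -1.7672 \cdot 10^{-5}$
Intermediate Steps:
$\frac{1}{-56884 + V{\left(297,\left(-13\right) 14 \right)}} = \frac{1}{-56884 + 297} = \frac{1}{-56587} = - \frac{1}{56587}$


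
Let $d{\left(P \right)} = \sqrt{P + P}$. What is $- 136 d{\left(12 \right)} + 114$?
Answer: $114 - 272 \sqrt{6} \approx -552.26$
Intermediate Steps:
$d{\left(P \right)} = \sqrt{2} \sqrt{P}$ ($d{\left(P \right)} = \sqrt{2 P} = \sqrt{2} \sqrt{P}$)
$- 136 d{\left(12 \right)} + 114 = - 136 \sqrt{2} \sqrt{12} + 114 = - 136 \sqrt{2} \cdot 2 \sqrt{3} + 114 = - 136 \cdot 2 \sqrt{6} + 114 = - 272 \sqrt{6} + 114 = 114 - 272 \sqrt{6}$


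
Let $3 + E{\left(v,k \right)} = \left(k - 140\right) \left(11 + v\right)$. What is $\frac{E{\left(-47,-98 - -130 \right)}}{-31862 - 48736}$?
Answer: $- \frac{185}{3838} \approx -0.048202$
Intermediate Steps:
$E{\left(v,k \right)} = -3 + \left(-140 + k\right) \left(11 + v\right)$ ($E{\left(v,k \right)} = -3 + \left(k - 140\right) \left(11 + v\right) = -3 + \left(-140 + k\right) \left(11 + v\right)$)
$\frac{E{\left(-47,-98 - -130 \right)}}{-31862 - 48736} = \frac{-1543 - -6580 + 11 \left(-98 - -130\right) + \left(-98 - -130\right) \left(-47\right)}{-31862 - 48736} = \frac{-1543 + 6580 + 11 \left(-98 + 130\right) + \left(-98 + 130\right) \left(-47\right)}{-31862 - 48736} = \frac{-1543 + 6580 + 11 \cdot 32 + 32 \left(-47\right)}{-80598} = \left(-1543 + 6580 + 352 - 1504\right) \left(- \frac{1}{80598}\right) = 3885 \left(- \frac{1}{80598}\right) = - \frac{185}{3838}$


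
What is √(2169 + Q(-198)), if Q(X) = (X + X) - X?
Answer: 3*√219 ≈ 44.396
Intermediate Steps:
Q(X) = X (Q(X) = 2*X - X = X)
√(2169 + Q(-198)) = √(2169 - 198) = √1971 = 3*√219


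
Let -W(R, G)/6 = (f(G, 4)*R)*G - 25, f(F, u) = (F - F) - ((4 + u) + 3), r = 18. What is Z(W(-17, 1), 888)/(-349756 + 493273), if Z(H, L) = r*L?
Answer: 5328/47839 ≈ 0.11137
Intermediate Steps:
f(F, u) = -7 - u (f(F, u) = 0 - (7 + u) = 0 + (-7 - u) = -7 - u)
W(R, G) = 150 + 66*G*R (W(R, G) = -6*(((-7 - 1*4)*R)*G - 25) = -6*(((-7 - 4)*R)*G - 25) = -6*((-11*R)*G - 25) = -6*(-11*G*R - 25) = -6*(-25 - 11*G*R) = 150 + 66*G*R)
Z(H, L) = 18*L
Z(W(-17, 1), 888)/(-349756 + 493273) = (18*888)/(-349756 + 493273) = 15984/143517 = 15984*(1/143517) = 5328/47839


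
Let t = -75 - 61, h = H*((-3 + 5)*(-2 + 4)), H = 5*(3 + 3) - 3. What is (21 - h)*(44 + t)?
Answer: 8004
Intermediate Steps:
H = 27 (H = 5*6 - 3 = 30 - 3 = 27)
h = 108 (h = 27*((-3 + 5)*(-2 + 4)) = 27*(2*2) = 27*4 = 108)
t = -136
(21 - h)*(44 + t) = (21 - 1*108)*(44 - 136) = (21 - 108)*(-92) = -87*(-92) = 8004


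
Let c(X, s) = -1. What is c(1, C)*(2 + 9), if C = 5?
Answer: -11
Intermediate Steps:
c(1, C)*(2 + 9) = -(2 + 9) = -1*11 = -11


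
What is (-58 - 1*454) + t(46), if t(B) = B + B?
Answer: -420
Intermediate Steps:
t(B) = 2*B
(-58 - 1*454) + t(46) = (-58 - 1*454) + 2*46 = (-58 - 454) + 92 = -512 + 92 = -420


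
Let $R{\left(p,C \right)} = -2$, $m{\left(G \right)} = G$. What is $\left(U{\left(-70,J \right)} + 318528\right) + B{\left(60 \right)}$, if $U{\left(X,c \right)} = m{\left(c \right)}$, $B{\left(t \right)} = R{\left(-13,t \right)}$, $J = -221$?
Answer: $318305$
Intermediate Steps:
$B{\left(t \right)} = -2$
$U{\left(X,c \right)} = c$
$\left(U{\left(-70,J \right)} + 318528\right) + B{\left(60 \right)} = \left(-221 + 318528\right) - 2 = 318307 - 2 = 318305$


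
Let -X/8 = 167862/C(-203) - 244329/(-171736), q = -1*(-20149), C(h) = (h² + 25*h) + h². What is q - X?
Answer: 11167185570416/553440727 ≈ 20178.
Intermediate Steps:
C(h) = 2*h² + 25*h
q = 20149
X = -15908362093/553440727 (X = -8*(167862/((-203*(25 + 2*(-203)))) - 244329/(-171736)) = -8*(167862/((-203*(25 - 406))) - 244329*(-1/171736)) = -8*(167862/((-203*(-381))) + 244329/171736) = -8*(167862/77343 + 244329/171736) = -8*(167862*(1/77343) + 244329/171736) = -8*(55954/25781 + 244329/171736) = -8*15908362093/4427525816 = -15908362093/553440727 ≈ -28.744)
q - X = 20149 - 1*(-15908362093/553440727) = 20149 + 15908362093/553440727 = 11167185570416/553440727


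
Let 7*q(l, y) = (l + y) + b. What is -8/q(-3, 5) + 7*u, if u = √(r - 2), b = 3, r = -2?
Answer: -56/5 + 14*I ≈ -11.2 + 14.0*I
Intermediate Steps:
q(l, y) = 3/7 + l/7 + y/7 (q(l, y) = ((l + y) + 3)/7 = (3 + l + y)/7 = 3/7 + l/7 + y/7)
u = 2*I (u = √(-2 - 2) = √(-4) = 2*I ≈ 2.0*I)
-8/q(-3, 5) + 7*u = -8/(3/7 + (⅐)*(-3) + (⅐)*5) + 7*(2*I) = -8/(3/7 - 3/7 + 5/7) + 14*I = -8/5/7 + 14*I = -8*7/5 + 14*I = -56/5 + 14*I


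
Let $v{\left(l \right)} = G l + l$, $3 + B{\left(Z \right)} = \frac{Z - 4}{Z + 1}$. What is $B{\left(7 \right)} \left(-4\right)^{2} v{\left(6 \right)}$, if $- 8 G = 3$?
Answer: $- \frac{315}{2} \approx -157.5$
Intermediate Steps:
$G = - \frac{3}{8}$ ($G = \left(- \frac{1}{8}\right) 3 = - \frac{3}{8} \approx -0.375$)
$B{\left(Z \right)} = -3 + \frac{-4 + Z}{1 + Z}$ ($B{\left(Z \right)} = -3 + \frac{Z - 4}{Z + 1} = -3 + \frac{-4 + Z}{1 + Z}$)
$v{\left(l \right)} = \frac{5 l}{8}$ ($v{\left(l \right)} = - \frac{3 l}{8} + l = \frac{5 l}{8}$)
$B{\left(7 \right)} \left(-4\right)^{2} v{\left(6 \right)} = \frac{-7 - 14}{1 + 7} \left(-4\right)^{2} \cdot \frac{5}{8} \cdot 6 = \frac{-7 - 14}{8} \cdot 16 \cdot \frac{15}{4} = \frac{1}{8} \left(-21\right) 60 = \left(- \frac{21}{8}\right) 60 = - \frac{315}{2}$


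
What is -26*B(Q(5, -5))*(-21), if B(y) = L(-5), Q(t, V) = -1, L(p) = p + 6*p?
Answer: -19110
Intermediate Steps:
L(p) = 7*p
B(y) = -35 (B(y) = 7*(-5) = -35)
-26*B(Q(5, -5))*(-21) = -26*(-35)*(-21) = 910*(-21) = -19110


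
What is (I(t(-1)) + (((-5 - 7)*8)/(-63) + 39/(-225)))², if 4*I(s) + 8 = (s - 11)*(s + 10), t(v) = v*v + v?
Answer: 873616249/1102500 ≈ 792.40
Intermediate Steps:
t(v) = v + v² (t(v) = v² + v = v + v²)
I(s) = -2 + (-11 + s)*(10 + s)/4 (I(s) = -2 + ((s - 11)*(s + 10))/4 = -2 + ((-11 + s)*(10 + s))/4 = -2 + (-11 + s)*(10 + s)/4)
(I(t(-1)) + (((-5 - 7)*8)/(-63) + 39/(-225)))² = ((-59/2 - (-1)*(1 - 1)/4 + (-(1 - 1))²/4) + (((-5 - 7)*8)/(-63) + 39/(-225)))² = ((-59/2 - (-1)*0/4 + (-1*0)²/4) + (-12*8*(-1/63) + 39*(-1/225)))² = ((-59/2 - ¼*0 + (¼)*0²) + (-96*(-1/63) - 13/75))² = ((-59/2 + 0 + (¼)*0) + (32/21 - 13/75))² = ((-59/2 + 0 + 0) + 709/525)² = (-59/2 + 709/525)² = (-29557/1050)² = 873616249/1102500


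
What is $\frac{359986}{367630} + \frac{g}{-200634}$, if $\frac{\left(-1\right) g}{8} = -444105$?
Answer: $- \frac{102825428173}{6146589785} \approx -16.729$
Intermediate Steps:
$g = 3552840$ ($g = \left(-8\right) \left(-444105\right) = 3552840$)
$\frac{359986}{367630} + \frac{g}{-200634} = \frac{359986}{367630} + \frac{3552840}{-200634} = 359986 \cdot \frac{1}{367630} + 3552840 \left(- \frac{1}{200634}\right) = \frac{179993}{183815} - \frac{592140}{33439} = - \frac{102825428173}{6146589785}$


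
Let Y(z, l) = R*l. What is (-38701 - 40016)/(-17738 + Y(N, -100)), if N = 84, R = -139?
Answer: 4143/202 ≈ 20.510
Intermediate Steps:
Y(z, l) = -139*l
(-38701 - 40016)/(-17738 + Y(N, -100)) = (-38701 - 40016)/(-17738 - 139*(-100)) = -78717/(-17738 + 13900) = -78717/(-3838) = -78717*(-1/3838) = 4143/202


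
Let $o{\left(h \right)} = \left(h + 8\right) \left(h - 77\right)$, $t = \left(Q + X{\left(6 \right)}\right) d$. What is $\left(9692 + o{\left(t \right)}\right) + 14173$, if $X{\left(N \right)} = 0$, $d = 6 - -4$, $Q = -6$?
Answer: $30989$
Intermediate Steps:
$d = 10$ ($d = 6 + 4 = 10$)
$t = -60$ ($t = \left(-6 + 0\right) 10 = \left(-6\right) 10 = -60$)
$o{\left(h \right)} = \left(-77 + h\right) \left(8 + h\right)$ ($o{\left(h \right)} = \left(8 + h\right) \left(-77 + h\right) = \left(-77 + h\right) \left(8 + h\right)$)
$\left(9692 + o{\left(t \right)}\right) + 14173 = \left(9692 - \left(-3524 - 3600\right)\right) + 14173 = \left(9692 + \left(-616 + 3600 + 4140\right)\right) + 14173 = \left(9692 + 7124\right) + 14173 = 16816 + 14173 = 30989$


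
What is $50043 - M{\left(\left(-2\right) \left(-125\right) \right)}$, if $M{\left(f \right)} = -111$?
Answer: $50154$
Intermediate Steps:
$50043 - M{\left(\left(-2\right) \left(-125\right) \right)} = 50043 - -111 = 50043 + 111 = 50154$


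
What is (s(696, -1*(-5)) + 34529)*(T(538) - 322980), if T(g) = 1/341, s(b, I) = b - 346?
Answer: -3841439787341/341 ≈ -1.1265e+10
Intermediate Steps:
s(b, I) = -346 + b
T(g) = 1/341
(s(696, -1*(-5)) + 34529)*(T(538) - 322980) = ((-346 + 696) + 34529)*(1/341 - 322980) = (350 + 34529)*(-110136179/341) = 34879*(-110136179/341) = -3841439787341/341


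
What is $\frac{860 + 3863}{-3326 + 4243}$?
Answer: $\frac{4723}{917} \approx 5.1505$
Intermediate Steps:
$\frac{860 + 3863}{-3326 + 4243} = \frac{4723}{917}$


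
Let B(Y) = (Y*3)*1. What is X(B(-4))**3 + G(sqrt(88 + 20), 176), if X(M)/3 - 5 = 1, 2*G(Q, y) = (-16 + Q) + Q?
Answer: 5824 + 6*sqrt(3) ≈ 5834.4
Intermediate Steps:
G(Q, y) = -8 + Q (G(Q, y) = ((-16 + Q) + Q)/2 = (-16 + 2*Q)/2 = -8 + Q)
B(Y) = 3*Y (B(Y) = (3*Y)*1 = 3*Y)
X(M) = 18 (X(M) = 15 + 3*1 = 15 + 3 = 18)
X(B(-4))**3 + G(sqrt(88 + 20), 176) = 18**3 + (-8 + sqrt(88 + 20)) = 5832 + (-8 + sqrt(108)) = 5832 + (-8 + 6*sqrt(3)) = 5824 + 6*sqrt(3)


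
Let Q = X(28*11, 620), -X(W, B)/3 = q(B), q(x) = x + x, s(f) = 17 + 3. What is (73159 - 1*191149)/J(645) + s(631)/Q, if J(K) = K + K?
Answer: -731581/7998 ≈ -91.470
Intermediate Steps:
s(f) = 20
q(x) = 2*x
J(K) = 2*K
X(W, B) = -6*B
Q = -3720 (Q = -6*620 = -3720)
(73159 - 1*191149)/J(645) + s(631)/Q = (73159 - 1*191149)/((2*645)) + 20/(-3720) = (73159 - 191149)/1290 + 20*(-1/3720) = -117990*1/1290 - 1/186 = -3933/43 - 1/186 = -731581/7998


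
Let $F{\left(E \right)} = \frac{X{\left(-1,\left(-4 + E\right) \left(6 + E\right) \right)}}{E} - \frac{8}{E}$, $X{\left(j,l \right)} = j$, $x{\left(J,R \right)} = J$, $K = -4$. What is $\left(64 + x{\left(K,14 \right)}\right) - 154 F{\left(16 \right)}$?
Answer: $\frac{1173}{8} \approx 146.63$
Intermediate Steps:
$F{\left(E \right)} = - \frac{9}{E}$ ($F{\left(E \right)} = - \frac{1}{E} - \frac{8}{E} = - \frac{9}{E}$)
$\left(64 + x{\left(K,14 \right)}\right) - 154 F{\left(16 \right)} = \left(64 - 4\right) - 154 \left(- \frac{9}{16}\right) = 60 - 154 \left(\left(-9\right) \frac{1}{16}\right) = 60 - - \frac{693}{8} = 60 + \frac{693}{8} = \frac{1173}{8}$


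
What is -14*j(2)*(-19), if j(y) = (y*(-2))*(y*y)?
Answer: -4256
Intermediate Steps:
j(y) = -2*y³ (j(y) = (-2*y)*y² = -2*y³)
-14*j(2)*(-19) = -(-28)*2³*(-19) = -(-28)*8*(-19) = -14*(-16)*(-19) = 224*(-19) = -4256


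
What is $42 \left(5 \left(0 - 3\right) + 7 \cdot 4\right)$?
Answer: $546$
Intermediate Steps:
$42 \left(5 \left(0 - 3\right) + 7 \cdot 4\right) = 42 \left(5 \left(-3\right) + 28\right) = 42 \left(-15 + 28\right) = 42 \cdot 13 = 546$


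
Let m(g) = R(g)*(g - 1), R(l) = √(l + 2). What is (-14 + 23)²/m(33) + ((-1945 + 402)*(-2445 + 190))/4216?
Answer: 3479465/4216 + 81*√35/1120 ≈ 825.73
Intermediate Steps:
R(l) = √(2 + l)
m(g) = √(2 + g)*(-1 + g) (m(g) = √(2 + g)*(g - 1) = √(2 + g)*(-1 + g))
(-14 + 23)²/m(33) + ((-1945 + 402)*(-2445 + 190))/4216 = (-14 + 23)²/((√(2 + 33)*(-1 + 33))) + ((-1945 + 402)*(-2445 + 190))/4216 = 9²/((√35*32)) - 1543*(-2255)*(1/4216) = 81/((32*√35)) + 3479465*(1/4216) = 81*(√35/1120) + 3479465/4216 = 81*√35/1120 + 3479465/4216 = 3479465/4216 + 81*√35/1120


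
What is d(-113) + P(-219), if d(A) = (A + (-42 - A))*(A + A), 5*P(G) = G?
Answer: 47241/5 ≈ 9448.2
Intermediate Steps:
P(G) = G/5
d(A) = -84*A
d(-113) + P(-219) = -84*(-113) + (⅕)*(-219) = 9492 - 219/5 = 47241/5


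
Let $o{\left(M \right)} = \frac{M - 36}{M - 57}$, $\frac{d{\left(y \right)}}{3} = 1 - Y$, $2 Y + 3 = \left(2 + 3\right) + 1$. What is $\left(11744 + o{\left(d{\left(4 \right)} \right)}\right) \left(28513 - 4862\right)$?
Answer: $\frac{10833127691}{39} \approx 2.7777 \cdot 10^{8}$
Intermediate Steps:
$Y = \frac{3}{2}$ ($Y = - \frac{3}{2} + \frac{\left(2 + 3\right) + 1}{2} = - \frac{3}{2} + \frac{5 + 1}{2} = - \frac{3}{2} + \frac{1}{2} \cdot 6 = - \frac{3}{2} + 3 = \frac{3}{2} \approx 1.5$)
$d{\left(y \right)} = - \frac{3}{2}$ ($d{\left(y \right)} = 3 \left(1 - \frac{3}{2}\right) = 3 \left(- \frac{1}{2}\right) = - \frac{3}{2}$)
$o{\left(M \right)} = \frac{-36 + M}{-57 + M}$
$\left(11744 + o{\left(d{\left(4 \right)} \right)}\right) \left(28513 - 4862\right) = \left(11744 + \frac{-36 - \frac{3}{2}}{-57 - \frac{3}{2}}\right) \left(28513 - 4862\right) = \left(11744 + \frac{1}{- \frac{117}{2}} \left(- \frac{75}{2}\right)\right) 23651 = \left(11744 - - \frac{25}{39}\right) 23651 = \left(11744 + \frac{25}{39}\right) 23651 = \frac{458041}{39} \cdot 23651 = \frac{10833127691}{39}$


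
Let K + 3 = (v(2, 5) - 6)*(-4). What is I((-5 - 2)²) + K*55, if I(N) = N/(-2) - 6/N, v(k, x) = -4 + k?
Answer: 153897/98 ≈ 1570.4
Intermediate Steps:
I(N) = -6/N - N/2 (I(N) = N*(-½) - 6/N = -N/2 - 6/N = -6/N - N/2)
K = 29 (K = -3 + ((-4 + 2) - 6)*(-4) = -3 + (-2 - 6)*(-4) = -3 - 8*(-4) = -3 + 32 = 29)
I((-5 - 2)²) + K*55 = (-6/(-5 - 2)² - (-5 - 2)²/2) + 29*55 = (-6/((-7)²) - ½*(-7)²) + 1595 = (-6/49 - ½*49) + 1595 = (-6*1/49 - 49/2) + 1595 = (-6/49 - 49/2) + 1595 = -2413/98 + 1595 = 153897/98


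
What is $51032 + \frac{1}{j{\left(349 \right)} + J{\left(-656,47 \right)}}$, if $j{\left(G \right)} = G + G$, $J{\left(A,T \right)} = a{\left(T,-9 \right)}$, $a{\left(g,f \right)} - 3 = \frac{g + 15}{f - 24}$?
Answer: $\frac{1177359305}{23071} \approx 51032.0$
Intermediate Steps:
$a{\left(g,f \right)} = 3 + \frac{15 + g}{-24 + f}$ ($a{\left(g,f \right)} = 3 + \frac{g + 15}{f - 24} = 3 + \frac{15 + g}{-24 + f}$)
$J{\left(A,T \right)} = \frac{28}{11} - \frac{T}{33}$ ($J{\left(A,T \right)} = \frac{-57 + T + 3 \left(-9\right)}{-24 - 9} = \frac{-57 + T - 27}{-33} = - \frac{-84 + T}{33} = \frac{28}{11} - \frac{T}{33}$)
$j{\left(G \right)} = 2 G$
$51032 + \frac{1}{j{\left(349 \right)} + J{\left(-656,47 \right)}} = 51032 + \frac{1}{2 \cdot 349 + \left(\frac{28}{11} - \frac{47}{33}\right)} = 51032 + \frac{1}{698 + \left(\frac{28}{11} - \frac{47}{33}\right)} = 51032 + \frac{1}{698 + \frac{37}{33}} = 51032 + \frac{1}{\frac{23071}{33}} = 51032 + \frac{33}{23071} = \frac{1177359305}{23071}$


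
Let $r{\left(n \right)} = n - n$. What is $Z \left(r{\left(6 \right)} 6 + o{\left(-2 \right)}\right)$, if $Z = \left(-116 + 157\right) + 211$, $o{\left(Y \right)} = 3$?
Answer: $756$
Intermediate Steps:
$r{\left(n \right)} = 0$
$Z = 252$ ($Z = 41 + 211 = 252$)
$Z \left(r{\left(6 \right)} 6 + o{\left(-2 \right)}\right) = 252 \left(0 \cdot 6 + 3\right) = 252 \left(0 + 3\right) = 252 \cdot 3 = 756$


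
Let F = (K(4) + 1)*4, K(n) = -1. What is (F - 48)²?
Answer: 2304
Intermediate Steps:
F = 0 (F = (-1 + 1)*4 = 0*4 = 0)
(F - 48)² = (0 - 48)² = (-48)² = 2304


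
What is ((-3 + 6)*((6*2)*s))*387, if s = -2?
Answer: -27864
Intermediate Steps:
((-3 + 6)*((6*2)*s))*387 = ((-3 + 6)*((6*2)*(-2)))*387 = (3*(12*(-2)))*387 = (3*(-24))*387 = -72*387 = -27864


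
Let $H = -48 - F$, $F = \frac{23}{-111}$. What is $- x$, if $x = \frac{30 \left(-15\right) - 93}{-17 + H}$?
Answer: $- \frac{60273}{7192} \approx -8.3806$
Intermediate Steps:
$F = - \frac{23}{111}$ ($F = 23 \left(- \frac{1}{111}\right) = - \frac{23}{111} \approx -0.20721$)
$H = - \frac{5305}{111}$ ($H = -48 - - \frac{23}{111} = -48 + \frac{23}{111} = - \frac{5305}{111} \approx -47.793$)
$x = \frac{60273}{7192}$ ($x = \frac{30 \left(-15\right) - 93}{-17 - \frac{5305}{111}} = \frac{-450 - 93}{- \frac{7192}{111}} = \left(-543\right) \left(- \frac{111}{7192}\right) = \frac{60273}{7192} \approx 8.3806$)
$- x = \left(-1\right) \frac{60273}{7192} = - \frac{60273}{7192}$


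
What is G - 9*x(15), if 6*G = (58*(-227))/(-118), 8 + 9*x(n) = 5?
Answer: 7645/354 ≈ 21.596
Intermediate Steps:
x(n) = -1/3 (x(n) = -8/9 + (1/9)*5 = -8/9 + 5/9 = -1/3)
G = 6583/354 (G = ((58*(-227))/(-118))/6 = (-13166*(-1/118))/6 = (1/6)*(6583/59) = 6583/354 ≈ 18.596)
G - 9*x(15) = 6583/354 - 9*(-1)/3 = 6583/354 - 1*(-3) = 6583/354 + 3 = 7645/354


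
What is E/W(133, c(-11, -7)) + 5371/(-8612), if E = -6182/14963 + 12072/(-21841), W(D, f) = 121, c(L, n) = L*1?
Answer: -215107267675329/340549766043916 ≈ -0.63165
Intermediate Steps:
c(L, n) = L
E = -315654398/326806883 (E = -6182*1/14963 + 12072*(-1/21841) = -6182/14963 - 12072/21841 = -315654398/326806883 ≈ -0.96587)
E/W(133, c(-11, -7)) + 5371/(-8612) = -315654398/326806883/121 + 5371/(-8612) = -315654398/326806883*1/121 + 5371*(-1/8612) = -315654398/39543632843 - 5371/8612 = -215107267675329/340549766043916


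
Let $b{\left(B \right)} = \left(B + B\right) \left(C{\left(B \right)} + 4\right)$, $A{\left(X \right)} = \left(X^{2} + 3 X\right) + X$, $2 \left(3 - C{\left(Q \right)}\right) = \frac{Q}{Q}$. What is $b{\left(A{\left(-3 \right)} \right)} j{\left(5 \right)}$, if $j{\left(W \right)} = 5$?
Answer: $-195$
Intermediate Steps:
$C{\left(Q \right)} = \frac{5}{2}$ ($C{\left(Q \right)} = 3 - \frac{Q \frac{1}{Q}}{2} = 3 - \frac{1}{2} = \frac{5}{2}$)
$A{\left(X \right)} = X^{2} + 4 X$
$b{\left(B \right)} = 13 B$ ($b{\left(B \right)} = \left(B + B\right) \left(\frac{5}{2} + 4\right) = 2 B \frac{13}{2} = 13 B$)
$b{\left(A{\left(-3 \right)} \right)} j{\left(5 \right)} = 13 \left(- 3 \left(4 - 3\right)\right) 5 = 13 \left(\left(-3\right) 1\right) 5 = 13 \left(-3\right) 5 = \left(-39\right) 5 = -195$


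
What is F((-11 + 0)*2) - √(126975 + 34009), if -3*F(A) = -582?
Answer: 194 - 2*√40246 ≈ -207.23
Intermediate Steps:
F(A) = 194 (F(A) = -⅓*(-582) = 194)
F((-11 + 0)*2) - √(126975 + 34009) = 194 - √(126975 + 34009) = 194 - √160984 = 194 - 2*√40246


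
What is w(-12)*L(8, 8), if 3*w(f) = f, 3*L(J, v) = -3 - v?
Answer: 44/3 ≈ 14.667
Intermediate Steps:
L(J, v) = -1 - v/3 (L(J, v) = (-3 - v)/3 = -1 - v/3)
w(f) = f/3
w(-12)*L(8, 8) = ((⅓)*(-12))*(-1 - ⅓*8) = -4*(-1 - 8/3) = -4*(-11/3) = 44/3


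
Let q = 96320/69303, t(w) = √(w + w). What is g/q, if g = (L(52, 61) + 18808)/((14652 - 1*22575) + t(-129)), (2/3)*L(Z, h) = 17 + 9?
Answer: -73394718423/42882338240 - 9263501*I*√258/42882338240 ≈ -1.7115 - 0.0034698*I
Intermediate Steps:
L(Z, h) = 39 (L(Z, h) = 3*(17 + 9)/2 = (3/2)*26 = 39)
t(w) = √2*√w (t(w) = √(2*w) = √2*√w)
q = 96320/69303 (q = 96320*(1/69303) = 96320/69303 ≈ 1.3898)
g = 18847/(-7923 + I*√258) (g = (39 + 18808)/((14652 - 1*22575) + √2*√(-129)) = 18847/((14652 - 22575) + √2*(I*√129)) = 18847/(-7923 + I*√258) ≈ -2.3788 - 0.0048225*I)
g/q = (-1059041/445207 - 401*I*√258/1335621)/(96320/69303) = (-1059041/445207 - 401*I*√258/1335621)*(69303/96320) = -73394718423/42882338240 - 9263501*I*√258/42882338240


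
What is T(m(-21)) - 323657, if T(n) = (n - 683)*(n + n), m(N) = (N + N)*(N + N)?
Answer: 3490111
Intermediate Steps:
m(N) = 4*N**2 (m(N) = (2*N)*(2*N) = 4*N**2)
T(n) = 2*n*(-683 + n) (T(n) = (-683 + n)*(2*n) = 2*n*(-683 + n))
T(m(-21)) - 323657 = 2*(4*(-21)**2)*(-683 + 4*(-21)**2) - 323657 = 2*(4*441)*(-683 + 4*441) - 323657 = 2*1764*(-683 + 1764) - 323657 = 2*1764*1081 - 323657 = 3813768 - 323657 = 3490111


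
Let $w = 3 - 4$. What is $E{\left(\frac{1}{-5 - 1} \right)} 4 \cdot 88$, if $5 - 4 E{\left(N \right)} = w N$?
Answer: $\frac{1276}{3} \approx 425.33$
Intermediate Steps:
$w = -1$ ($w = 3 - 4 = -1$)
$E{\left(N \right)} = \frac{5}{4} + \frac{N}{4}$ ($E{\left(N \right)} = \frac{5}{4} - \frac{\left(-1\right) N}{4} = \frac{5}{4} + \frac{N}{4}$)
$E{\left(\frac{1}{-5 - 1} \right)} 4 \cdot 88 = \left(\frac{5}{4} + \frac{1}{4 \left(-5 - 1\right)}\right) 4 \cdot 88 = \left(\frac{5}{4} + \frac{1}{4 \left(-6\right)}\right) 4 \cdot 88 = \left(\frac{5}{4} + \frac{1}{4} \left(- \frac{1}{6}\right)\right) 4 \cdot 88 = \left(\frac{5}{4} - \frac{1}{24}\right) 4 \cdot 88 = \frac{29}{24} \cdot 4 \cdot 88 = \frac{29}{6} \cdot 88 = \frac{1276}{3}$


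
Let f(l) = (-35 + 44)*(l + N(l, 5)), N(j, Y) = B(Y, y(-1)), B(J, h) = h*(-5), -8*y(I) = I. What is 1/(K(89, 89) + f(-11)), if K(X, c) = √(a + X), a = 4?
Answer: -72/7469 - 64*√93/694617 ≈ -0.010528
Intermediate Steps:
y(I) = -I/8
B(J, h) = -5*h
N(j, Y) = -5/8 (N(j, Y) = -(-5)*(-1)/8 = -5*⅛ = -5/8)
f(l) = -45/8 + 9*l (f(l) = (-35 + 44)*(l - 5/8) = 9*(-5/8 + l) = -45/8 + 9*l)
K(X, c) = √(4 + X)
1/(K(89, 89) + f(-11)) = 1/(√(4 + 89) + (-45/8 + 9*(-11))) = 1/(√93 + (-45/8 - 99)) = 1/(√93 - 837/8) = 1/(-837/8 + √93)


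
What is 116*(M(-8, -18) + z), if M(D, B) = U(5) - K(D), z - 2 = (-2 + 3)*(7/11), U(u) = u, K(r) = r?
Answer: 19952/11 ≈ 1813.8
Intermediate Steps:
z = 29/11 (z = 2 + (-2 + 3)*(7/11) = 2 + 1*(7*(1/11)) = 2 + 1*(7/11) = 2 + 7/11 = 29/11 ≈ 2.6364)
M(D, B) = 5 - D
116*(M(-8, -18) + z) = 116*((5 - 1*(-8)) + 29/11) = 116*((5 + 8) + 29/11) = 116*(13 + 29/11) = 116*(172/11) = 19952/11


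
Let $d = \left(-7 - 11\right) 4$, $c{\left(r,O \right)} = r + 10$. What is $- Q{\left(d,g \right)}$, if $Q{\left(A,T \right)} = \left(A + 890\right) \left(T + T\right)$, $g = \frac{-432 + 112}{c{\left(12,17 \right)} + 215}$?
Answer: $\frac{523520}{237} \approx 2208.9$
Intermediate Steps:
$c{\left(r,O \right)} = 10 + r$
$g = - \frac{320}{237}$ ($g = \frac{-432 + 112}{\left(10 + 12\right) + 215} = - \frac{320}{22 + 215} = - \frac{320}{237} \approx -1.3502$)
$d = -72$ ($d = \left(-18\right) 4 = -72$)
$Q{\left(A,T \right)} = 2 T \left(890 + A\right)$ ($Q{\left(A,T \right)} = \left(890 + A\right) 2 T = 2 T \left(890 + A\right)$)
$- Q{\left(d,g \right)} = - \frac{2 \left(-320\right) \left(890 - 72\right)}{237} = - \frac{2 \left(-320\right) 818}{237} = \left(-1\right) \left(- \frac{523520}{237}\right) = \frac{523520}{237}$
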